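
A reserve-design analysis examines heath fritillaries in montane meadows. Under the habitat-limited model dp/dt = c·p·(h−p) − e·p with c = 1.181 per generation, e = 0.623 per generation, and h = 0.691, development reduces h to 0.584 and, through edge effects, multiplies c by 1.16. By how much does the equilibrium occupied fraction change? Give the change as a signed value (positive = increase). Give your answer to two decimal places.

Before: p* = h − e/c = 0.691 − 0.623/1.181 = 0.691 − 0.5275 = 0.1635.
After: c = 1.36996, e = 0.623, h = 0.584; p* = 0.584 − 0.623/1.36996 = 0.1292.
Δp* = 0.1292 − 0.1635 = -0.0342.

-0.03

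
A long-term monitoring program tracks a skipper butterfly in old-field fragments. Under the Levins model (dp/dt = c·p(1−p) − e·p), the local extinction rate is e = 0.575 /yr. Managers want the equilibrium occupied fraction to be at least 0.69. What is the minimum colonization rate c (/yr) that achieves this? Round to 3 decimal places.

p* = 1 − e/c ≥ 0.69 requires e/c ≤ 0.3100, i.e. c ≥ e/0.3100.
c_min = 0.575/0.3100 = 1.8548.

1.855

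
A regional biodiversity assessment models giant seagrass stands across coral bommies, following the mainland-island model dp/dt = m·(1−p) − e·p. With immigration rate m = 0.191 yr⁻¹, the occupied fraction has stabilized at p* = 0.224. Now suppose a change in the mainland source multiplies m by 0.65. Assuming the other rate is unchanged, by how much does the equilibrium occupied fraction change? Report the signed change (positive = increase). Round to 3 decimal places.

-0.066

Balance m(1−p*) = e·p* gives e = m(1−p*)/p* = 0.191×0.77600/0.22400 = 0.66168.
New p* = m/(m+e) = 0.12415/(0.12415+0.66168) = 0.15799.
Δp* = 0.15799 − 0.22400 = -0.06601.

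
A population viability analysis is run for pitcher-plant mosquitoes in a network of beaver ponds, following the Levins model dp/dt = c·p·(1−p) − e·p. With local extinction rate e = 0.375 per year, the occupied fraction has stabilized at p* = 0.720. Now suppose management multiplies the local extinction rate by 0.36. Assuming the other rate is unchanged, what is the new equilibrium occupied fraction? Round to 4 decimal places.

Balance c(1−p*) = e gives c = e/(1 − 0.72000) = 0.375/0.28000 = 1.33929.
New p* = 1 − e/c = 1 − 0.13500/1.33929 = 0.89920.

0.8992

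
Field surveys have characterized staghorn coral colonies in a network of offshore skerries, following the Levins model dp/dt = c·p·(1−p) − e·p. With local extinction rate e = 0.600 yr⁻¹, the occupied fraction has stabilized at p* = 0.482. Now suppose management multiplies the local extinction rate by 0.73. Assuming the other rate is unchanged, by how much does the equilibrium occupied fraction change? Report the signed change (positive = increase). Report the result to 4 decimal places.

0.1399

Balance c(1−p*) = e gives c = e/(1 − 0.48200) = 0.600/0.51800 = 1.15830.
New p* = 1 − e/c = 1 − 0.43800/1.15830 = 0.62186.
Δp* = 0.62186 − 0.48200 = +0.13986.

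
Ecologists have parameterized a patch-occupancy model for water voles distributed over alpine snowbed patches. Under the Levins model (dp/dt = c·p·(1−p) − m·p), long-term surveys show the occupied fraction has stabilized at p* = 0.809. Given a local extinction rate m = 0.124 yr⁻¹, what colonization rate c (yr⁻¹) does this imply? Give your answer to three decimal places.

0.649

At equilibrium c(1−p*) = m, so c = m/(1−p*).
c = 0.124/(1 − 0.809) = 0.124/0.1910 = 0.6492.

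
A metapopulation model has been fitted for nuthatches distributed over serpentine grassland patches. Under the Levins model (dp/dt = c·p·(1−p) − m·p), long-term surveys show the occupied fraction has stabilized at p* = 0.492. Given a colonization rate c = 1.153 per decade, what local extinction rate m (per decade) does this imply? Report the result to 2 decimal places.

At equilibrium c(1−p*) = m.
m = 1.153 × (1 − 0.492) = 1.153 × 0.5080 = 0.5857.

0.59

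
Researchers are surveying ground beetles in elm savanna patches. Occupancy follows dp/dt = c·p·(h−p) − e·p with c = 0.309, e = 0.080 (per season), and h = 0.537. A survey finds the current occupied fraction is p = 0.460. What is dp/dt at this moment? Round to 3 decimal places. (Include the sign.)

Colonization term: c·p·(h−p) = 0.309×0.460×0.0770 = 0.01094.
Extinction term: e·p = 0.03680.
dp/dt = 0.01094 − 0.03680 = -0.02586.

-0.026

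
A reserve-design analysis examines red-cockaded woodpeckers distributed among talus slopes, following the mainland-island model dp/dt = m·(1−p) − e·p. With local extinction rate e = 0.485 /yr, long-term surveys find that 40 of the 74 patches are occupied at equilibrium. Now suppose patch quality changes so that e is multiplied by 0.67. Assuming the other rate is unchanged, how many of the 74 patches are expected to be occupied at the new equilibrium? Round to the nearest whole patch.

47

Observed p* = 40/74 = 0.54054.
Balance m(1−p*) = e·p* gives m = e·p*/(1−p*) = 0.485×0.54054/0.45946 = 0.57059.
New p* = m/(m+e) = 0.57059/(0.57059+0.32495) = 0.63715.
Expected occupied = 74 × 0.63715 = 47.15 ≈ 47.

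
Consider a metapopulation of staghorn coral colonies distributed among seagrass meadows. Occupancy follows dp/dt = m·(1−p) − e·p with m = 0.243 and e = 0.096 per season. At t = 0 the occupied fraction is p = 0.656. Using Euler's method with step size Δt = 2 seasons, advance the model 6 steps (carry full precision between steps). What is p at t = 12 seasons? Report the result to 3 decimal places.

0.717

Update rule: p ← p + [m·(1−p) − e·p]·Δt with Δt = 2.
  1  |  dp/dt·Δt = +0.041232  |  p_1 = 0.697232
  2  |  dp/dt·Δt = +0.013277  |  p_2 = 0.710509
  3  |  dp/dt·Δt = +0.004275  |  p_3 = 0.714784
  4  |  dp/dt·Δt = +0.001377  |  p_4 = 0.716160
  5  |  dp/dt·Δt = +0.000443  |  p_5 = 0.716604
  6  |  dp/dt·Δt = +0.000143  |  p_6 = 0.716746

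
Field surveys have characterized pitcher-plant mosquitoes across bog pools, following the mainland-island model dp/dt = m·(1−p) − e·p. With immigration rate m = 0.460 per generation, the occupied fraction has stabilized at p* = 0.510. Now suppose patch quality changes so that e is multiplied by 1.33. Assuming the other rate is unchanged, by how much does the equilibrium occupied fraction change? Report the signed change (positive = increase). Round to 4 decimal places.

Balance m(1−p*) = e·p* gives e = m(1−p*)/p* = 0.460×0.49000/0.51000 = 0.44196.
New p* = m/(m+e) = 0.46000/(0.46000+0.58781) = 0.43901.
Δp* = 0.43901 − 0.51000 = -0.07099.

-0.0710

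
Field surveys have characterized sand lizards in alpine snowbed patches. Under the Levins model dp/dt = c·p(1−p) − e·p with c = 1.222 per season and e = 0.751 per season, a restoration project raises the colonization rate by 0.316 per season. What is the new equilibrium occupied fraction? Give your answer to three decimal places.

0.512

Before: p* = 1 − 0.751/1.222 = 0.3854.
After the change, c = 1.538, e = 0.751, so p* = 1 − 0.751/1.538 = 0.5117.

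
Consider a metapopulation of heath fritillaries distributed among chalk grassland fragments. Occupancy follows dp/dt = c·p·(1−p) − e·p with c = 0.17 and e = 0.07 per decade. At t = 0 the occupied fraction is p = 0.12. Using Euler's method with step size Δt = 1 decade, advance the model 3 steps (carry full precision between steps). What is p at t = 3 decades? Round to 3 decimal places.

Update rule: p ← p + [c·p·(1−p) − e·p]·Δt with Δt = 1.
t = 1: p = 0.12000 + (+0.00955) = 0.12955
t = 2: p = 0.12955 + (+0.01010) = 0.13965
t = 3: p = 0.13965 + (+0.01065) = 0.15030

0.150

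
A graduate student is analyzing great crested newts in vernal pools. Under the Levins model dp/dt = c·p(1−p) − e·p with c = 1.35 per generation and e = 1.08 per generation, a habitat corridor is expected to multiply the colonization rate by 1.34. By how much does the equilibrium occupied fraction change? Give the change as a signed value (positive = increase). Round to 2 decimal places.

0.20

Before: p* = 1 − 1.08/1.35 = 0.2000.
After the change, c = 1.809, e = 1.08, so p* = 1 − 1.08/1.809 = 0.4030.
Δp* = 0.4030 − 0.2000 = +0.2030.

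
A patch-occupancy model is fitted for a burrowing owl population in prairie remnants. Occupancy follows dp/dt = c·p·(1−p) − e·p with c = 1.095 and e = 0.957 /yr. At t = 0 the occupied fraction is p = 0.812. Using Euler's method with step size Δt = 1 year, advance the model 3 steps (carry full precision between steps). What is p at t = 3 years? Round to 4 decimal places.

0.1732

Update rule: p ← p + [c·p·(1−p) − e·p]·Δt with Δt = 1.
step 1: Δp = -0.60993, p = 0.20207
step 2: Δp = -0.01683, p = 0.18525
step 3: Δp = -0.01201, p = 0.17323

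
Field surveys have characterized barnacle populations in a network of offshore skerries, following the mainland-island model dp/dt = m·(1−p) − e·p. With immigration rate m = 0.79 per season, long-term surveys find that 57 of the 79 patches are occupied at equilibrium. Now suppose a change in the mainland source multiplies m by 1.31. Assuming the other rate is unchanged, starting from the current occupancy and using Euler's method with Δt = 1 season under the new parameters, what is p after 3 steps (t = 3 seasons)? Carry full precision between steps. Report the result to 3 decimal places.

0.774

Observed p* = 57/79 = 0.72152.
Balance m(1−p*) = e·p* gives e = m(1−p*)/p* = 0.79×0.27848/0.72152 = 0.30491.
Starting from p₀ = 0.72152; update p ← p + (dp/dt)·Δt with the new parameters.
  1  |  dp/dt·Δt = +0.068200  |  p_1 = 0.789719
  2  |  dp/dt·Δt = -0.023175  |  p_2 = 0.766544
  3  |  dp/dt·Δt = +0.007875  |  p_3 = 0.774419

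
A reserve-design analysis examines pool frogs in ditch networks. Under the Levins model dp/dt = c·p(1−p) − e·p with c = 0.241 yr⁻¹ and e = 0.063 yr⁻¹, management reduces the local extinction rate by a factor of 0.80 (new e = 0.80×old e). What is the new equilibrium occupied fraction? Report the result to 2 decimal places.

0.79

Before: p* = 1 − 0.063/0.241 = 0.7386.
After the change, c = 0.241, e = 0.0504, so p* = 1 − 0.0504/0.241 = 0.7909.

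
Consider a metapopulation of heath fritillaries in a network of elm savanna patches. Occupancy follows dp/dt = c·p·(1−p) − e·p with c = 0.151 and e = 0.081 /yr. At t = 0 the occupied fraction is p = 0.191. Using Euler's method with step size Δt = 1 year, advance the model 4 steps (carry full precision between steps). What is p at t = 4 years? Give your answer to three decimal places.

0.223

Update rule: p ← p + [c·p·(1−p) − e·p]·Δt with Δt = 1.
step 1: Δp = +0.00786, p = 0.19886
step 2: Δp = +0.00795, p = 0.20681
step 3: Δp = +0.00802, p = 0.21483
step 4: Δp = +0.00807, p = 0.22290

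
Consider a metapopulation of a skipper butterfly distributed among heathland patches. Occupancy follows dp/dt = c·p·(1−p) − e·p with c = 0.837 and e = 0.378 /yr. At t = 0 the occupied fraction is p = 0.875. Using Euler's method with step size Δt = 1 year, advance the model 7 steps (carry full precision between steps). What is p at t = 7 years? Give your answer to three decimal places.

Update rule: p ← p + [c·p·(1−p) − e·p]·Δt with Δt = 1.
step 1: Δp = -0.23920, p = 0.63580
step 2: Δp = -0.04652, p = 0.58928
step 3: Δp = -0.02017, p = 0.56911
step 4: Δp = -0.00987, p = 0.55924
step 5: Δp = -0.00508, p = 0.55416
step 6: Δp = -0.00268, p = 0.55148
step 7: Δp = -0.00143, p = 0.55005

0.550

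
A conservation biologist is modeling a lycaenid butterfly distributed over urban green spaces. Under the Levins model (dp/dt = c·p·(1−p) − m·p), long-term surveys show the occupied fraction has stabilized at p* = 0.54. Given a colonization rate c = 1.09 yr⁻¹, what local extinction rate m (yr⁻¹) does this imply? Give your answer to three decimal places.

At equilibrium c(1−p*) = m.
m = 1.09 × (1 − 0.54) = 1.09 × 0.4600 = 0.5014.

0.501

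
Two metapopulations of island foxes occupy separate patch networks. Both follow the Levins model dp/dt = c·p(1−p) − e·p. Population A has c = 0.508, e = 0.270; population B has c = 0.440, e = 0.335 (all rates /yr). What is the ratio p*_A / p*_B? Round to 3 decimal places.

A: p*_A = 1 − 0.270/0.508 = 0.4685.
B: p*_B = 1 − 0.335/0.440 = 0.2386.
p*_A / p*_B = 0.4685/0.2386 = 1.9633.

1.963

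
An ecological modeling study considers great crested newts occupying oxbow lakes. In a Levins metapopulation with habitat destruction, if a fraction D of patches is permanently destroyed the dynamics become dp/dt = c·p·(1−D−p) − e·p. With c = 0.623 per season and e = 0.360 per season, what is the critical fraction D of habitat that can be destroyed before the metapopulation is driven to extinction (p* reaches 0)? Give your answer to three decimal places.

0.422

The nontrivial equilibrium is p* = (1−D) − e/c; extinction occurs when this hits zero.
So D_crit = 1 − e/c = 1 − 0.360/0.623 = 1 − 0.5778 = 0.4222.
Note this equals the original equilibrium occupancy — the Levins extinction-debt result.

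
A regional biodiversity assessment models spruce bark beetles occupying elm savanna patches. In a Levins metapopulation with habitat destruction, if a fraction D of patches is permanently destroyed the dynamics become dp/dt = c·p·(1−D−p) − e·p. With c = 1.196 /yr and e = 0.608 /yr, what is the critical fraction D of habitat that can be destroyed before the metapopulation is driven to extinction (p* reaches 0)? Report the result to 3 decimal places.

0.492

The nontrivial equilibrium is p* = (1−D) − e/c; extinction occurs when this hits zero.
So D_crit = 1 − e/c = 1 − 0.608/1.196 = 1 − 0.5084 = 0.4916.
Note this equals the original equilibrium occupancy — the Levins extinction-debt result.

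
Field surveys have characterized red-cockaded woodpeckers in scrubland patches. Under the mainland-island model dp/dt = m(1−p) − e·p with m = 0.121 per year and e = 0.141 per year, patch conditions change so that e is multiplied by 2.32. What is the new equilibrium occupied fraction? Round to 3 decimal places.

Before: p* = 0.121/(0.121+0.141) = 0.4618.
After: m = 0.121, e = 0.32712; p* = 0.121/0.4481 = 0.2700.

0.270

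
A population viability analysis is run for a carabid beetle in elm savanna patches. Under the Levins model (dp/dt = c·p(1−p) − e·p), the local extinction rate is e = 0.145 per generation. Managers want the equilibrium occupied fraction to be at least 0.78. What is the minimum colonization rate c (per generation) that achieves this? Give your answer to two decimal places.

p* = 1 − e/c ≥ 0.78 requires e/c ≤ 0.2200, i.e. c ≥ e/0.2200.
c_min = 0.145/0.2200 = 0.6591.

0.66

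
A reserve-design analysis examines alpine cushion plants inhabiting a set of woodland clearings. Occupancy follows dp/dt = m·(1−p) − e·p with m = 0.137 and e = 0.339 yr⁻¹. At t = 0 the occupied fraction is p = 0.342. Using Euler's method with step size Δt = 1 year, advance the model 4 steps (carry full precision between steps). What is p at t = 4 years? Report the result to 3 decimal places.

0.292

Update rule: p ← p + [m·(1−p) − e·p]·Δt with Δt = 1.
p: 0.34200 → 0.31621  (Δp = -0.02579)
p: 0.31621 → 0.30269  (Δp = -0.01352)
p: 0.30269 → 0.29561  (Δp = -0.00708)
p: 0.29561 → 0.29190  (Δp = -0.00371)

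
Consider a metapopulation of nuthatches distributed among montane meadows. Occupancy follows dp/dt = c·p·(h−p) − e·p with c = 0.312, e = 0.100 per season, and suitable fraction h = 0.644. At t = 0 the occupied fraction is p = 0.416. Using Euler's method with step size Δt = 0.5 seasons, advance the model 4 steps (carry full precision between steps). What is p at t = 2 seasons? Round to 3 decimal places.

0.395

Update rule: p ← p + [c·p·(h−p) − e·p]·Δt with Δt = 0.5.
p: 0.41600 → 0.41000  (Δp = -0.00600)
p: 0.41000 → 0.40446  (Δp = -0.00553)
p: 0.40446 → 0.39935  (Δp = -0.00511)
p: 0.39935 → 0.39463  (Δp = -0.00473)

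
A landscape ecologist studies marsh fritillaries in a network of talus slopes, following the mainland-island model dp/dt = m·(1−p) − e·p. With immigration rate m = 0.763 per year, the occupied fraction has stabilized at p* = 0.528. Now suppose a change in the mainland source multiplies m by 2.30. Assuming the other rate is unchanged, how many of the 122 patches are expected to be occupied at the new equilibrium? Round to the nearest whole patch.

88

Balance m(1−p*) = e·p* gives e = m(1−p*)/p* = 0.763×0.47200/0.52800 = 0.68208.
New p* = m/(m+e) = 1.75490/(1.75490+0.68208) = 0.72011.
Expected occupied = 122 × 0.72011 = 87.85 ≈ 88.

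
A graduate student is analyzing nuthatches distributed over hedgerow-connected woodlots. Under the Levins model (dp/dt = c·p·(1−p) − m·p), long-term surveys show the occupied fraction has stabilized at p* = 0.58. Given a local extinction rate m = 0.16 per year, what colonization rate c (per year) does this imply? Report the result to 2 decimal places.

At equilibrium c(1−p*) = m, so c = m/(1−p*).
c = 0.16/(1 − 0.58) = 0.16/0.4200 = 0.3810.

0.38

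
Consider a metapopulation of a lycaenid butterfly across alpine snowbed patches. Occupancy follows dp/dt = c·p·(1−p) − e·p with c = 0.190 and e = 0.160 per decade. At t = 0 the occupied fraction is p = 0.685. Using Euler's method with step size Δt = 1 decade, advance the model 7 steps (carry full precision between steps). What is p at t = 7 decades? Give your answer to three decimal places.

Update rule: p ← p + [c·p·(1−p) − e·p]·Δt with Δt = 1.
  1  |  dp/dt·Δt = -0.068603  |  p_1 = 0.616397
  2  |  dp/dt·Δt = -0.053698  |  p_2 = 0.562700
  3  |  dp/dt·Δt = -0.043279  |  p_3 = 0.519421
  4  |  dp/dt·Δt = -0.035679  |  p_4 = 0.483742
  5  |  dp/dt·Δt = -0.029949  |  p_5 = 0.453793
  6  |  dp/dt·Δt = -0.025513  |  p_6 = 0.428280
  7  |  dp/dt·Δt = -0.022002  |  p_7 = 0.406278

0.406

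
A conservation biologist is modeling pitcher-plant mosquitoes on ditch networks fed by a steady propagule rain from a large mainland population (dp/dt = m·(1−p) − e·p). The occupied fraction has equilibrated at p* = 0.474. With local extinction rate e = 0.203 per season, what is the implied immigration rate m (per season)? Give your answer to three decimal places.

0.183

At equilibrium m(1−p*) = e·p*, so m = e·p*/(1−p*).
m = 0.203 × 0.474 / 0.5260 = 0.0962/0.5260 = 0.1829.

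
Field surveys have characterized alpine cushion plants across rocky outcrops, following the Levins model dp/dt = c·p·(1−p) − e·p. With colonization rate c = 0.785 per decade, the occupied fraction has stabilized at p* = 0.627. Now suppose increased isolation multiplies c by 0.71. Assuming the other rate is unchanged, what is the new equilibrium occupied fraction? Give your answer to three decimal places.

0.475

Balance c(1−p*) = e gives e = 0.785×(1 − 0.62700) = 0.29281.
New p* = 1 − e/c = 1 − 0.29281/0.55735 = 0.47464.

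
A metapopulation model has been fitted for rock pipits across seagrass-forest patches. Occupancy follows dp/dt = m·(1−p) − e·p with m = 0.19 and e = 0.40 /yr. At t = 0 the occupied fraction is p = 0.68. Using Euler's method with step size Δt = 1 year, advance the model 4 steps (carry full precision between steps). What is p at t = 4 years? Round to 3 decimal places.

0.332

Update rule: p ← p + [m·(1−p) − e·p]·Δt with Δt = 1.
p: 0.68000 → 0.46880  (Δp = -0.21120)
p: 0.46880 → 0.38221  (Δp = -0.08659)
p: 0.38221 → 0.34671  (Δp = -0.03550)
p: 0.34671 → 0.33215  (Δp = -0.01456)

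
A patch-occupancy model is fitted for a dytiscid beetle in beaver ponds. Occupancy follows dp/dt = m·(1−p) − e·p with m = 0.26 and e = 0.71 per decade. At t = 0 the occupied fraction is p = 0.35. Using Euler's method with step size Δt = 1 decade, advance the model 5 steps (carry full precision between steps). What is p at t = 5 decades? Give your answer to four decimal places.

0.2680

Update rule: p ← p + [m·(1−p) − e·p]·Δt with Δt = 1.
p: 0.35000 → 0.27050  (Δp = -0.07950)
p: 0.27050 → 0.26811  (Δp = -0.00238)
p: 0.26811 → 0.26804  (Δp = -0.00007)
p: 0.26804 → 0.26804  (Δp = -0.00000)
p: 0.26804 → 0.26804  (Δp = -0.00000)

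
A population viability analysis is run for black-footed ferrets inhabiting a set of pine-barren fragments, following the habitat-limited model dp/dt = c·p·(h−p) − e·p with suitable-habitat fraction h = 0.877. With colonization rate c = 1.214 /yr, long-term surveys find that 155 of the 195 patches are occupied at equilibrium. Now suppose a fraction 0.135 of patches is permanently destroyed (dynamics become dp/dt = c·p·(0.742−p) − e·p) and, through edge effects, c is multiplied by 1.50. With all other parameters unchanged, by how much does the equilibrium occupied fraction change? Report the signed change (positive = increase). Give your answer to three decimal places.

-0.108

Observed p* = 155/195 = 0.79487.
Balance c(h−p*) = e gives e = 1.214×(0.877 − 0.79487) = 0.09971.
New p* = 0.742 − e/c = 0.742 − 0.09971/1.82100 = 0.68724.
Δp* = 0.68724 − 0.79487 = -0.10763.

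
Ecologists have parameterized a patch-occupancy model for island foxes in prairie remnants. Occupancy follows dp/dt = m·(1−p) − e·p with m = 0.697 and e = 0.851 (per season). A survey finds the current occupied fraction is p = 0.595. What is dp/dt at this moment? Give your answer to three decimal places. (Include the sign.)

-0.224

Colonization term: m·(1−p) = 0.697×0.4050 = 0.28229.
Extinction term: e·p = 0.50634.
dp/dt = 0.28229 − 0.50634 = -0.22406.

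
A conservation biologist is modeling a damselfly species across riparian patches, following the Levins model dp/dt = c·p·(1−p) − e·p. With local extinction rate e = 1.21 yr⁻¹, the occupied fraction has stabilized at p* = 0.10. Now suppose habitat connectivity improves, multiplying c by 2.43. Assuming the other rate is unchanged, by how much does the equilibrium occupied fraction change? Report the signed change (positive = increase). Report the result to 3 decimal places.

Balance c(1−p*) = e gives c = e/(1 − 0.10000) = 1.21/0.90000 = 1.34444.
New p* = 1 − e/c = 1 − 1.21000/3.26699 = 0.62963.
Δp* = 0.62963 − 0.10000 = +0.52963.

0.530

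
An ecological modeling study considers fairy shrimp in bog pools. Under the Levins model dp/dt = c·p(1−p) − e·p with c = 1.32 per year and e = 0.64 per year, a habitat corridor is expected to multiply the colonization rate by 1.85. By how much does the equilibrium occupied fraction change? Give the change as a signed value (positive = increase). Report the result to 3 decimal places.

Before: p* = 1 − 0.64/1.32 = 0.5152.
After the change, c = 2.442, e = 0.64, so p* = 1 − 0.64/2.442 = 0.7379.
Δp* = 0.7379 − 0.5152 = +0.2228.

0.223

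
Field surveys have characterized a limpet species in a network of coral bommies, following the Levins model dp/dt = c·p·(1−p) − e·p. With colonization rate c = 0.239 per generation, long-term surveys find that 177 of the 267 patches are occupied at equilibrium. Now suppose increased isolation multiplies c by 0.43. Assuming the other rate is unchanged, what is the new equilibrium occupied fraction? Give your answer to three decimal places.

0.216

Observed p* = 177/267 = 0.66292.
Balance c(1−p*) = e gives e = 0.239×(1 − 0.66292) = 0.08056.
New p* = 1 − e/c = 1 − 0.08056/0.10277 = 0.21611.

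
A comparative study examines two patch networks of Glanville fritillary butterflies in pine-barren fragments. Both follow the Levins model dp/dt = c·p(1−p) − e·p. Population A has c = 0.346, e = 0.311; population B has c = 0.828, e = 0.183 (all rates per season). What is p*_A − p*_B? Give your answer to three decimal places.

A: p*_A = 1 − 0.311/0.346 = 0.1012.
B: p*_B = 1 − 0.183/0.828 = 0.7790.
p*_A − p*_B = 0.1012 − 0.7790 = -0.6778.

-0.678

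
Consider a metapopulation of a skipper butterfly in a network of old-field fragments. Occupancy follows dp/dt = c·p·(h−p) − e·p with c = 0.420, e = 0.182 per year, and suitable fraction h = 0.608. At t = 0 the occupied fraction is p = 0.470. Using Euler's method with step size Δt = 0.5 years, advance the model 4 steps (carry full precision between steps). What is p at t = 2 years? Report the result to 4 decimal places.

0.3768

Update rule: p ← p + [c·p·(h−p) − e·p]·Δt with Δt = 0.5.
p: 0.47000 → 0.44085  (Δp = -0.02915)
p: 0.44085 → 0.41621  (Δp = -0.02464)
p: 0.41621 → 0.39510  (Δp = -0.02111)
p: 0.39510 → 0.37681  (Δp = -0.01829)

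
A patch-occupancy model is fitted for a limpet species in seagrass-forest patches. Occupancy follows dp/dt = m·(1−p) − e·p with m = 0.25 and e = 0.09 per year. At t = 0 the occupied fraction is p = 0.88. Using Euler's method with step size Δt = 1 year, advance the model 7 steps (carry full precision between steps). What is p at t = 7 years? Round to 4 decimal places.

0.7432

Update rule: p ← p + [m·(1−p) − e·p]·Δt with Δt = 1.
p: 0.88000 → 0.83080  (Δp = -0.04920)
p: 0.83080 → 0.79833  (Δp = -0.03247)
p: 0.79833 → 0.77690  (Δp = -0.02143)
p: 0.77690 → 0.76275  (Δp = -0.01414)
p: 0.76275 → 0.75342  (Δp = -0.00934)
p: 0.75342 → 0.74725  (Δp = -0.00616)
p: 0.74725 → 0.74319  (Δp = -0.00407)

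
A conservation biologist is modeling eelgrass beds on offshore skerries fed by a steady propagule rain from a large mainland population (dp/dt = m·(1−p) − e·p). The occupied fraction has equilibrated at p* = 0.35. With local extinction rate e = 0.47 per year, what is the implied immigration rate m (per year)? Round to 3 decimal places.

0.253

At equilibrium m(1−p*) = e·p*, so m = e·p*/(1−p*).
m = 0.47 × 0.35 / 0.6500 = 0.1645/0.6500 = 0.2531.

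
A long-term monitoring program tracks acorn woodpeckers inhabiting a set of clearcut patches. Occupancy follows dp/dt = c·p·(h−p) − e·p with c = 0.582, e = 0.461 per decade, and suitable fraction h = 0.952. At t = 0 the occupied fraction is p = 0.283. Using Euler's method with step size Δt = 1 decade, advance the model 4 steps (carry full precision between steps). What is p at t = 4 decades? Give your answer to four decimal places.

0.2243

Update rule: p ← p + [c·p·(h−p) − e·p]·Δt with Δt = 1.
t = 1: p = 0.28300 + (-0.02027) = 0.26273
t = 2: p = 0.26273 + (-0.01572) = 0.24700
t = 3: p = 0.24700 + (-0.01252) = 0.23448
t = 4: p = 0.23448 + (-0.01018) = 0.22430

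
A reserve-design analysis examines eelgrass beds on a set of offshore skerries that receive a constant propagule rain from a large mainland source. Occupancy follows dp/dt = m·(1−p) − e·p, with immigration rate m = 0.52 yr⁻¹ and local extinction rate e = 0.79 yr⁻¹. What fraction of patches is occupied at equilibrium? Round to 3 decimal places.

0.397

At equilibrium the propagule rain into empty patches balances local extinction: m(1−p*) = e·p*.
p* = m/(m+e) = 0.52/(0.52+0.79) = 0.52/1.3100 = 0.3969.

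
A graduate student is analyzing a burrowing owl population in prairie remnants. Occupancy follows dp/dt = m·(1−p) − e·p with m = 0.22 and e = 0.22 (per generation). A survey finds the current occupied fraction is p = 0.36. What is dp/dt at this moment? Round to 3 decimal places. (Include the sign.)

Colonization term: m·(1−p) = 0.22×0.6400 = 0.14080.
Extinction term: e·p = 0.07920.
dp/dt = 0.14080 − 0.07920 = 0.06160.

0.062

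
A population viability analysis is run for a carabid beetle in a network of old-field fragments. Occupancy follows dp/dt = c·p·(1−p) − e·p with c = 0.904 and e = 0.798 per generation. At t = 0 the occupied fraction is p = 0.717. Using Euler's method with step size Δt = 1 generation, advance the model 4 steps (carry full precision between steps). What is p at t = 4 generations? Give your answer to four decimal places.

0.2066

Update rule: p ← p + [c·p·(1−p) − e·p]·Δt with Δt = 1.
t = 1: p = 0.71700 + (-0.38873) = 0.32827
t = 2: p = 0.32827 + (-0.06262) = 0.26565
t = 3: p = 0.26565 + (-0.03564) = 0.23001
t = 4: p = 0.23001 + (-0.02345) = 0.20657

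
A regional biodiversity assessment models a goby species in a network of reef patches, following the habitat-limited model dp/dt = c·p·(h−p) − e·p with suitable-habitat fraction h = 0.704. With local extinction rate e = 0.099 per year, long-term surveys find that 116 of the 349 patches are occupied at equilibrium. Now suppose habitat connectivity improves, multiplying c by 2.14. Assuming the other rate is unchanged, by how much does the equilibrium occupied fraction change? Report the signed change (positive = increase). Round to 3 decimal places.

0.198

Observed p* = 116/349 = 0.33238.
Balance c(h−p*) = e gives c = e/(0.704 − 0.33238) = 0.099/0.37162 = 0.26640.
New p* = 0.704 − e/c = 0.704 − 0.09900/0.57010 = 0.53035.
Δp* = 0.53035 − 0.33238 = +0.19797.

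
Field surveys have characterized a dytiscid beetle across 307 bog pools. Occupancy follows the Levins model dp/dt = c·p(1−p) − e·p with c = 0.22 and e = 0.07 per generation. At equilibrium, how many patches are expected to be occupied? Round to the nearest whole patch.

p* = 1 − e/c = 1 − 0.07/0.22 = 0.6818.
Expected occupied patches = N × p* = 307 × 0.6818 = 209.32 ≈ 209.

209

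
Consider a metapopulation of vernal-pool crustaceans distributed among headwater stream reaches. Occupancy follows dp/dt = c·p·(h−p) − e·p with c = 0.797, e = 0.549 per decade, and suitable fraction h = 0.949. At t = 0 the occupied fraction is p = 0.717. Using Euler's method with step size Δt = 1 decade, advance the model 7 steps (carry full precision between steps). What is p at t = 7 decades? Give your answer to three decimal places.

Update rule: p ← p + [c·p·(h−p) − e·p]·Δt with Δt = 1.
step 1: Δp = -0.26106, p = 0.45594
step 2: Δp = -0.07114, p = 0.38480
step 3: Δp = -0.03822, p = 0.34658
step 4: Δp = -0.02387, p = 0.32271
step 5: Δp = -0.01609, p = 0.30662
step 6: Δp = -0.01135, p = 0.29527
step 7: Δp = -0.00826, p = 0.28701

0.287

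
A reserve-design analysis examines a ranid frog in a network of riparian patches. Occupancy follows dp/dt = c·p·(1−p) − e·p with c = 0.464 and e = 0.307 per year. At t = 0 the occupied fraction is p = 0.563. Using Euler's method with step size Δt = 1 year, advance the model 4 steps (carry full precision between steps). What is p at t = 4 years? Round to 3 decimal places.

Update rule: p ← p + [c·p·(1−p) − e·p]·Δt with Δt = 1.
step 1: Δp = -0.05868, p = 0.50432
step 2: Δp = -0.03883, p = 0.46548
step 3: Δp = -0.02746, p = 0.43803
step 4: Δp = -0.02026, p = 0.41777

0.418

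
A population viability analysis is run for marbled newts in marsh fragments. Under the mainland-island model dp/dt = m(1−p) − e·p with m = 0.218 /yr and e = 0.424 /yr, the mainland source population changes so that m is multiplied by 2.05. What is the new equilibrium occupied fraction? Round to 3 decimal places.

Before: p* = 0.218/(0.218+0.424) = 0.3396.
After: m = 0.4469, e = 0.424; p* = 0.4469/0.8709 = 0.5131.

0.513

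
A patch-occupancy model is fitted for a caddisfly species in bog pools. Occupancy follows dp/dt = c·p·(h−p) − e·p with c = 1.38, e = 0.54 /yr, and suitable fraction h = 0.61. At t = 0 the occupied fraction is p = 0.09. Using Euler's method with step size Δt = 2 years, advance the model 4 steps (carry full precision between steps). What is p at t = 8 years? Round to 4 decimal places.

Update rule: p ← p + [c·p·(h−p) − e·p]·Δt with Δt = 2.
  1  |  dp/dt·Δt = +0.031968  |  p_1 = 0.121968
  2  |  dp/dt·Δt = +0.032562  |  p_2 = 0.154530
  3  |  dp/dt·Δt = +0.027367  |  p_3 = 0.181897
  4  |  dp/dt·Δt = +0.018474  |  p_4 = 0.200371

0.2004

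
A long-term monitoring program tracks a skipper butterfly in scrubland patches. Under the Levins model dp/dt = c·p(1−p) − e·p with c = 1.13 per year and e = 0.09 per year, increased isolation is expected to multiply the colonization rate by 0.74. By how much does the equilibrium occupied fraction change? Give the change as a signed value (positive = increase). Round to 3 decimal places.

-0.028

Before: p* = 1 − 0.09/1.13 = 0.9204.
After the change, c = 0.8362, e = 0.09, so p* = 1 − 0.09/0.8362 = 0.8924.
Δp* = 0.8924 − 0.9204 = -0.0280.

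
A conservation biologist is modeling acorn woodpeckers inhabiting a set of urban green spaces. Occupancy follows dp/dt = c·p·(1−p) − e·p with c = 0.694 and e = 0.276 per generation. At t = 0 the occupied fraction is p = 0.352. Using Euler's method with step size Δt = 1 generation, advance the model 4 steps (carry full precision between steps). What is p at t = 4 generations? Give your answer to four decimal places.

Update rule: p ← p + [c·p·(1−p) − e·p]·Δt with Δt = 1.
step 1: Δp = +0.06115, p = 0.41315
step 2: Δp = +0.05424, p = 0.46738
step 3: Δp = +0.04376, p = 0.51115
step 4: Δp = +0.03234, p = 0.54348

0.5435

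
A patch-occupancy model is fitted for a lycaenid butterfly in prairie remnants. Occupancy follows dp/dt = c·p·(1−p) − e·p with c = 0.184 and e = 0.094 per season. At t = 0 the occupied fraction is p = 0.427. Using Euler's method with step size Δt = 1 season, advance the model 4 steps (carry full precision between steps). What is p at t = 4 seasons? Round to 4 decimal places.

0.4446

Update rule: p ← p + [c·p·(1−p) − e·p]·Δt with Δt = 1.
step 1: Δp = +0.00488, p = 0.43188
step 2: Δp = +0.00455, p = 0.43643
step 3: Δp = +0.00423, p = 0.44066
step 4: Δp = +0.00393, p = 0.44459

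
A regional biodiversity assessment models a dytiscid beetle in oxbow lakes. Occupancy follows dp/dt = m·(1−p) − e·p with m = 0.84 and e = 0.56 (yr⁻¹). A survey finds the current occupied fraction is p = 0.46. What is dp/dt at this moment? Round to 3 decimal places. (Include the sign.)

Colonization term: m·(1−p) = 0.84×0.5400 = 0.45360.
Extinction term: e·p = 0.25760.
dp/dt = 0.45360 − 0.25760 = 0.19600.

0.196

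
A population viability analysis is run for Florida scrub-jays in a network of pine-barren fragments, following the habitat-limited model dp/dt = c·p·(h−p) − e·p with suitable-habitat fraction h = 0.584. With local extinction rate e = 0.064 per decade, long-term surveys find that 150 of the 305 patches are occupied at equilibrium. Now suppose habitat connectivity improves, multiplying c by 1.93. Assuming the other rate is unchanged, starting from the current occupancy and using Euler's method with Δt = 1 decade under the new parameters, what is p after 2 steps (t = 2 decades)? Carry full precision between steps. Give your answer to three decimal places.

Observed p* = 150/305 = 0.49180.
Balance c(h−p*) = e gives c = e/(0.584 − 0.49180) = 0.064/0.09220 = 0.69417.
Starting from p₀ = 0.49180; update p ← p + (dp/dt)·Δt with the new parameters.
step 1: Δp = +0.02927, p = 0.52108
step 2: Δp = +0.01058, p = 0.53165

0.532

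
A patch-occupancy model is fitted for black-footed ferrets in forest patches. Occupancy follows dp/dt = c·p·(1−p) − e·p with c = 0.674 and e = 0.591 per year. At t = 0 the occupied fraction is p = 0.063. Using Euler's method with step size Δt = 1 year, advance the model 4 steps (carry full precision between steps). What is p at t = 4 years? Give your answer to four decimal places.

Update rule: p ← p + [c·p·(1−p) − e·p]·Δt with Δt = 1.
t = 1: p = 0.06300 + (+0.00255) = 0.06555
t = 2: p = 0.06555 + (+0.00254) = 0.06810
t = 3: p = 0.06810 + (+0.00253) = 0.07063
t = 4: p = 0.07063 + (+0.00250) = 0.07313

0.0731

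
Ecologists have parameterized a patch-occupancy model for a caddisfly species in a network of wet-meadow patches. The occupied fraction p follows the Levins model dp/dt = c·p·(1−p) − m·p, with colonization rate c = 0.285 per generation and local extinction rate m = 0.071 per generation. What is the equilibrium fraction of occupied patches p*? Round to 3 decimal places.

0.751

At equilibrium, colonization balances extinction: c·p*·(1−p*) = m·p*.
So p* = 1 − m/c = 1 − 0.071/0.285 = 1 − 0.2491 = 0.7509.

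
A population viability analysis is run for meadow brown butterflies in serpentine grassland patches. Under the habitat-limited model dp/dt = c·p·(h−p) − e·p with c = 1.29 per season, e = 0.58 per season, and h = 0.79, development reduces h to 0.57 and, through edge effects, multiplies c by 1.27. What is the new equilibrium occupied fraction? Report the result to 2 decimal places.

Before: p* = h − e/c = 0.79 − 0.58/1.29 = 0.79 − 0.4496 = 0.3404.
After: c = 1.6383, e = 0.58, h = 0.57; p* = 0.57 − 0.58/1.6383 = 0.2160.

0.22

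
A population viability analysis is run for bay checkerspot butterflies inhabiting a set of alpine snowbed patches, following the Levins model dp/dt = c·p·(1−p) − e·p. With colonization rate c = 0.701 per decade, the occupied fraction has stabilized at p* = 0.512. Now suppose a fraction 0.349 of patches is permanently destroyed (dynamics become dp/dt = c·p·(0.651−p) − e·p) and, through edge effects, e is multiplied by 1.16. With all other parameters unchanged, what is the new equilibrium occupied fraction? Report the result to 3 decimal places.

0.085

Balance c(1−p*) = e gives e = 0.701×(1 − 0.51200) = 0.34209.
New p* = 0.651 − e/c = 0.651 − 0.39682/0.70100 = 0.08492.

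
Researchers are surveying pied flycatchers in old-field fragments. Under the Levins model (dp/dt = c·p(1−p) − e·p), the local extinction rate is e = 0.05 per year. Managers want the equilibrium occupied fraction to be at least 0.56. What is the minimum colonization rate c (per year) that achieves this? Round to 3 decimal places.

0.114

p* = 1 − e/c ≥ 0.56 requires e/c ≤ 0.4400, i.e. c ≥ e/0.4400.
c_min = 0.05/0.4400 = 0.1136.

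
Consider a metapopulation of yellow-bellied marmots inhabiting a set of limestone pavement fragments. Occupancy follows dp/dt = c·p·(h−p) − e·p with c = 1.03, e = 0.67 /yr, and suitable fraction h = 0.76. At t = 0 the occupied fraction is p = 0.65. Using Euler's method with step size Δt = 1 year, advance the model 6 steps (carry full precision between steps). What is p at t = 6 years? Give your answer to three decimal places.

Update rule: p ← p + [c·p·(h−p) − e·p]·Δt with Δt = 1.
  1  |  dp/dt·Δt = -0.361855  |  p_1 = 0.288145
  2  |  dp/dt·Δt = -0.053016  |  p_2 = 0.235129
  3  |  dp/dt·Δt = -0.030422  |  p_3 = 0.204708
  4  |  dp/dt·Δt = -0.020071  |  p_4 = 0.184636
  5  |  dp/dt·Δt = -0.014286  |  p_5 = 0.170350
  6  |  dp/dt·Δt = -0.010674  |  p_6 = 0.159676

0.160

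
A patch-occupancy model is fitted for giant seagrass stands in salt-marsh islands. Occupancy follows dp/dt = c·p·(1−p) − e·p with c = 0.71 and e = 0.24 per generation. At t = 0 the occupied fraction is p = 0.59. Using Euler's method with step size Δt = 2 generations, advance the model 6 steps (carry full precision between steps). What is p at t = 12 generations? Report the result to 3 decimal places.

0.662

Update rule: p ← p + [c·p·(1−p) − e·p]·Δt with Δt = 2.
p: 0.59000 → 0.65030  (Δp = +0.06030)
p: 0.65030 → 0.66108  (Δp = +0.01078)
p: 0.66108 → 0.66192  (Δp = +0.00084)
p: 0.66192 → 0.66197  (Δp = +0.00005)
p: 0.66197 → 0.66197  (Δp = +0.00000)
p: 0.66197 → 0.66197  (Δp = +0.00000)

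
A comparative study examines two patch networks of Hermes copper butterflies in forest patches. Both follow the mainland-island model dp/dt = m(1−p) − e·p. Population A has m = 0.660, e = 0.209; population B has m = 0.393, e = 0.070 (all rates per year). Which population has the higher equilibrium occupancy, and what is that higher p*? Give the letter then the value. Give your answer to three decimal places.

A: p*_A = m/(m+e) = 0.660/0.8690 = 0.7595.
B: p*_B = 0.393/0.4630 = 0.8488.
B is higher at 0.8488.

B, 0.849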